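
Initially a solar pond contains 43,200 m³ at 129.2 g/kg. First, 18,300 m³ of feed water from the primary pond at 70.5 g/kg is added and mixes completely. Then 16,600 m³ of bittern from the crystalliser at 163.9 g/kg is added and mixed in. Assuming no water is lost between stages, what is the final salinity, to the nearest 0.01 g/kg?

122.82 g/kg

Weighted by volume,
Initial salt = 43,200×129.2 = 5,581,440
After stage 1: salt = 5,581,440 + 18,300×70.5 = 6,871,590; volume = 61,500 m³; S = 111.733 g/kg
After stage 2: salt = 6,871,590 + 16,600×163.9 = 9,592,330; volume = 78,100 m³
S = 9,592,330 / 78,100 = 122.8211 g/kg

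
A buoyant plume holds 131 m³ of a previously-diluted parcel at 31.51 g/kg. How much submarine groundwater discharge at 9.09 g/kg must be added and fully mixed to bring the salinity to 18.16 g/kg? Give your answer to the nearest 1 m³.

193 m³

Salt balance: 131×31.51 + V×9.09 = (131+V)×18.16
4,127.81 + 9.09V = 2,378.96 + 18.16V
1,748.85 = 9.07V
V = 192.82 m³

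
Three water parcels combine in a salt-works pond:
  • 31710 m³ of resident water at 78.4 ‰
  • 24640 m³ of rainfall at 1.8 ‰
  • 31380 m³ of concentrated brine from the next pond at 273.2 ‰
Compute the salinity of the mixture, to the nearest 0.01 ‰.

Salt balance:
salt = 31,710×78.4 + 24,640×1.8 + 31,380×273.2 = 2,486,064 + 44,352 + 8,573,016 = 11,103,432
volume = 31,710 + 24,640 + 31,380 = 87,730 m³
S = 11,103,432 / 87,730 = 126.5637 ‰

126.56 ‰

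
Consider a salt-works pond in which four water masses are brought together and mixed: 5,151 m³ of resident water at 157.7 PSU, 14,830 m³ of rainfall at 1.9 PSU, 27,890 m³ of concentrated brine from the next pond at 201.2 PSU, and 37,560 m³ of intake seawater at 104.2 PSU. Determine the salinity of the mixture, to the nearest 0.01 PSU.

Weighted by volume,
salt = 5,151×157.7 + 14,830×1.9 + 27,890×201.2 + 37,560×104.2 = 812,312.7 + 28,177 + 5,611,468 + 3,913,752 = 10,365,709.7
volume = 5,151 + 14,830 + 27,890 + 37,560 = 85,431 m³
S = 10,365,709.7 / 85,431 = 121.3343 PSU

121.33 PSU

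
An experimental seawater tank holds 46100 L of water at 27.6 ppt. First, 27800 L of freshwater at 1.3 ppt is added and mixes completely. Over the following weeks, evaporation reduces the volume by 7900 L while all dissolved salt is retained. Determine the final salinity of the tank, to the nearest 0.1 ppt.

After mixing: salt = 46,100×27.6 + 27,800×1.3 = 1,308,500; volume = 73,900 L
After evaporation: salt unchanged = 1,308,500; volume = 73,900 − 7,900 = 66,000 L
S = 1,308,500 / 66,000 = 19.8258 ppt

19.8 ppt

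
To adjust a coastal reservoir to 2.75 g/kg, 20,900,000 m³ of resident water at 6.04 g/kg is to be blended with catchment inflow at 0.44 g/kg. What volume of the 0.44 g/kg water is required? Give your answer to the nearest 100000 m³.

Salt balance: 20,900,000×6.04 + V×0.44 = (20,900,000+V)×2.75
126,236,000 + 0.44V = 57,475,000 + 2.75V
68,761,000 = 2.31V
V = 29,766,666.67 m³

29800000 m³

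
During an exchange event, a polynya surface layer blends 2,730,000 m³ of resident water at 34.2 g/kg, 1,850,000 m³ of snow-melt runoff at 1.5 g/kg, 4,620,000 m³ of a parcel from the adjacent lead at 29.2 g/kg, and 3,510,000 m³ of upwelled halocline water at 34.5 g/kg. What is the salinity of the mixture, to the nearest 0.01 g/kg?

Mass of salt is conserved:
salt = 2,730,000×34.2 + 1,850,000×1.5 + 4,620,000×29.2 + 3,510,000×34.5 = 93,366,000 + 2,775,000 + 134,904,000 + 121,095,000 = 352,140,000
volume = 2,730,000 + 1,850,000 + 4,620,000 + 3,510,000 = 12,710,000 m³
S = 352,140,000 / 12,710,000 = 27.7057 g/kg

27.71 g/kg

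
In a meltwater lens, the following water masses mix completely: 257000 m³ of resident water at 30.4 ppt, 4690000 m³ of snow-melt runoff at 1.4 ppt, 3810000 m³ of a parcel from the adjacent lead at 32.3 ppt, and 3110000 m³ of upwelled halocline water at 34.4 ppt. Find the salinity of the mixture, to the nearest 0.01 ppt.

20.60 ppt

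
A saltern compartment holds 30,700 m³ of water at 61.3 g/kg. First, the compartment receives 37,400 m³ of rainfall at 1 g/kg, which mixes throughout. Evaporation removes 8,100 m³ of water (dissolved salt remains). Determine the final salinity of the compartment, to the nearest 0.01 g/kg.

31.99 g/kg

After mixing: salt = 30,700×61.3 + 37,400×1 = 1,919,310; volume = 68,100 m³
After evaporation: salt unchanged = 1,919,310; volume = 68,100 − 8,100 = 60,000 m³
S = 1,919,310 / 60,000 = 31.9885 g/kg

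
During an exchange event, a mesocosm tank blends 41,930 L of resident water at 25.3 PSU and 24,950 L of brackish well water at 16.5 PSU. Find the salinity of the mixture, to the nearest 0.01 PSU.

22.02 PSU

Salt balance:
salt = 41,930×25.3 + 24,950×16.5 = 1,060,829 + 411,675 = 1,472,504
volume = 41,930 + 24,950 = 66,880 L
S = 1,472,504 / 66,880 = 22.0171 PSU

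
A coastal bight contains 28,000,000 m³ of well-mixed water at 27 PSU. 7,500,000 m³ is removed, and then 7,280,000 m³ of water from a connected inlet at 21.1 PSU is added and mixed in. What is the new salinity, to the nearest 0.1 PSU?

25.5 PSU

Remaining after removal: 20,500,000 m³ at 27 PSU (salt = 553,500,000)
After addition: salt = 553,500,000 + 7,280,000×21.1 = 707,108,000; volume = 27,780,000 m³
S = 707,108,000 / 27,780,000 = 25.4539 PSU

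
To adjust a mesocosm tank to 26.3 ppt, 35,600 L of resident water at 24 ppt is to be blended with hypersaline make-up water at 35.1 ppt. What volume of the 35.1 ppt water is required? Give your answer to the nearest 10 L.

Salt balance: 35,600×24 + V×35.1 = (35,600+V)×26.3
854,400 + 35.1V = 936,280 + 26.3V
81,880 = 8.8V
V = 9,304.55 L

9300 L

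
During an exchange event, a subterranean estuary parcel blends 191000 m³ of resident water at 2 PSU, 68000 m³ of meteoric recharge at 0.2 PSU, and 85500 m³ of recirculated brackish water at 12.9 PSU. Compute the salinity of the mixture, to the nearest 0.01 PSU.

4.35 PSU

Weighted by volume,
salt = 191,000×2 + 68,000×0.2 + 85,500×12.9 = 382,000 + 13,600 + 1,102,950 = 1,498,550
volume = 191,000 + 68,000 + 85,500 = 344,500 m³
S = 1,498,550 / 344,500 = 4.3499 PSU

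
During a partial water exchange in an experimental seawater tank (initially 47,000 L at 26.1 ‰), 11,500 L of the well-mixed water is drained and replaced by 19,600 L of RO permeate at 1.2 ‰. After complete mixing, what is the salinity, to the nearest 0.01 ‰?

Remaining after removal: 35,500 L at 26.1 ‰ (salt = 926,550)
After addition: salt = 926,550 + 19,600×1.2 = 950,070; volume = 55,100 L
S = 950,070 / 55,100 = 17.2426 ‰

17.24 ‰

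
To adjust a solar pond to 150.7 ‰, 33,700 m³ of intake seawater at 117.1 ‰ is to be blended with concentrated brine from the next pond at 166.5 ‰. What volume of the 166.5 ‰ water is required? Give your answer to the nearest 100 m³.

Salt balance: 33,700×117.1 + V×166.5 = (33,700+V)×150.7
3,946,270 + 166.5V = 5,078,590 + 150.7V
1,132,320 = 15.8V
V = 71,665.82 m³

71700 m³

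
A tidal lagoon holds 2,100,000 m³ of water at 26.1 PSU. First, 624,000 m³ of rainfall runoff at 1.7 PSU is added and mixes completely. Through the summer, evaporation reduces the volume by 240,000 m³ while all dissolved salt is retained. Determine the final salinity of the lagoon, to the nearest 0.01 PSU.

After mixing: salt = 2,100,000×26.1 + 624,000×1.7 = 55,870,800; volume = 2,724,000 m³
After evaporation: salt unchanged = 55,870,800; volume = 2,724,000 − 240,000 = 2,484,000 m³
S = 55,870,800 / 2,484,000 = 22.4923 PSU

22.49 PSU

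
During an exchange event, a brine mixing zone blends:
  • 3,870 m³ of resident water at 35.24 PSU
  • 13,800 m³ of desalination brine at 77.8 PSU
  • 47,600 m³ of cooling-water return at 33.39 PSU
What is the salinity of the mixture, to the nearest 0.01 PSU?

42.89 PSU

Conserving salt mass:
salt = 3,870×35.24 + 13,800×77.8 + 47,600×33.39 = 136,378.8 + 1,073,640 + 1,589,364 = 2,799,382.8
volume = 3,870 + 13,800 + 47,600 = 65,270 m³
S = 2,799,382.8 / 65,270 = 42.8893 PSU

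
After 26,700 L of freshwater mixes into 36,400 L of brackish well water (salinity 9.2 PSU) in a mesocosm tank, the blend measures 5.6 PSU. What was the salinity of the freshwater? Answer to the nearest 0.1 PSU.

0.7 PSU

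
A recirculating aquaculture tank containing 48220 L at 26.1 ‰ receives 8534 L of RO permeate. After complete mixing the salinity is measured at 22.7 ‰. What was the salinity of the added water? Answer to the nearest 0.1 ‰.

Salt balance: 48,220×26.1 + 8,534×S = 56,754×22.7
1,258,542 + 8,534·S = 1,288,315.8
S = (1,288,315.8 − 1,258,542) / 8,534 = 3.4888 ‰

3.5 ‰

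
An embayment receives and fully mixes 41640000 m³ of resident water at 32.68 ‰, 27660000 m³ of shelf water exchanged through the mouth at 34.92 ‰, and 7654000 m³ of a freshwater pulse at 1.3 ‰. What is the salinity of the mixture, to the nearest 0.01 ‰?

Weighted by volume,
salt = 41,640,000×32.68 + 27,660,000×34.92 + 7,654,000×1.3 = 1,360,795,200 + 965,887,200 + 9,950,200 = 2,336,632,600
volume = 41,640,000 + 27,660,000 + 7,654,000 = 76,954,000 m³
S = 2,336,632,600 / 76,954,000 = 30.364 ‰

30.36 ‰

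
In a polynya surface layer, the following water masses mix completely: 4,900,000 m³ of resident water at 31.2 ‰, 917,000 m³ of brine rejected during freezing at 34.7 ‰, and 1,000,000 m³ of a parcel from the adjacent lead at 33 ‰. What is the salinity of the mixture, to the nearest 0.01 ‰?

31.93 ‰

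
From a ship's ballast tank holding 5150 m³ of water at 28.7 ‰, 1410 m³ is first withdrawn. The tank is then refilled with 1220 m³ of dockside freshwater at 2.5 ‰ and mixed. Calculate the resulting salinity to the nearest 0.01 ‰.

Remaining after removal: 3,740 m³ at 28.7 ‰ (salt = 107,338)
After addition: salt = 107,338 + 1,220×2.5 = 110,388; volume = 4,960 m³
S = 110,388 / 4,960 = 22.2556 ‰

22.26 ‰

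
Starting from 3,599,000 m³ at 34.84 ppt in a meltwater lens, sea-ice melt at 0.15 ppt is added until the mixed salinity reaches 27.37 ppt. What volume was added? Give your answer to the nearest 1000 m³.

Salt balance: 3,599,000×34.84 + V×0.15 = (3,599,000+V)×27.37
125,389,160 + 0.15V = 98,504,630 + 27.37V
26,884,530 = 27.22V
V = 987,675.61 m³

988000 m³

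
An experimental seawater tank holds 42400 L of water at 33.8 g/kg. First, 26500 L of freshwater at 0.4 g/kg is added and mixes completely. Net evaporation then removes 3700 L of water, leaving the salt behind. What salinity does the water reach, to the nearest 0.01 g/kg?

After mixing: salt = 42,400×33.8 + 26,500×0.4 = 1,443,720; volume = 68,900 L
After evaporation: salt unchanged = 1,443,720; volume = 68,900 − 3,700 = 65,200 L
S = 1,443,720 / 65,200 = 22.1429 g/kg

22.14 g/kg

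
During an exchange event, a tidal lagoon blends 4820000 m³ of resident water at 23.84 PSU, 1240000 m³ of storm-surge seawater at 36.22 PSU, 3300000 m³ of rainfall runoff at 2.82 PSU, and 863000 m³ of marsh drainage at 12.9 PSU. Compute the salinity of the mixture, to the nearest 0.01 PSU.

17.63 PSU

Total salt / total volume:
salt = 4,820,000×23.84 + 1,240,000×36.22 + 3,300,000×2.82 + 863,000×12.9 = 114,908,800 + 44,912,800 + 9,306,000 + 11,132,700 = 180,260,300
volume = 4,820,000 + 1,240,000 + 3,300,000 + 863,000 = 10,223,000 m³
S = 180,260,300 / 10,223,000 = 17.6328 PSU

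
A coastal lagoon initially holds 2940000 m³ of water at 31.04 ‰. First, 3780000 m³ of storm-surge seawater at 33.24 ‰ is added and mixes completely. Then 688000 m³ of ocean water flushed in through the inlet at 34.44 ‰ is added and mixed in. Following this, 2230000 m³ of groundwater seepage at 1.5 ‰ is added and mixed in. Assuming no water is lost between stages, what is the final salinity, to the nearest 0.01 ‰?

Conserving salt mass:
Initial salt = 2,940,000×31.04 = 91,257,600
After stage 1: salt = 91,257,600 + 3,780,000×33.24 = 216,904,800; volume = 6,720,000 m³; S = 32.278 ‰
After stage 2: salt = 216,904,800 + 688,000×34.44 = 240,599,520; volume = 7,408,000 m³; S = 32.478 ‰
After stage 3: salt = 240,599,520 + 2,230,000×1.5 = 243,944,520; volume = 9,638,000 m³
S = 243,944,520 / 9,638,000 = 25.3107 ‰

25.31 ‰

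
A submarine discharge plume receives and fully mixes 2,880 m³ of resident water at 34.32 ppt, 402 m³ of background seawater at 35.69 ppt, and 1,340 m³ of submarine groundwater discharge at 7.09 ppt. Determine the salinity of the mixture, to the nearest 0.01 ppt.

By conservation of dissolved salt,
salt = 2,880×34.32 + 402×35.69 + 1,340×7.09 = 98,841.6 + 14,347.38 + 9,500.6 = 122,689.58
volume = 2,880 + 402 + 1,340 = 4,622 m³
S = 122,689.58 / 4,622 = 26.5447 ppt

26.54 ppt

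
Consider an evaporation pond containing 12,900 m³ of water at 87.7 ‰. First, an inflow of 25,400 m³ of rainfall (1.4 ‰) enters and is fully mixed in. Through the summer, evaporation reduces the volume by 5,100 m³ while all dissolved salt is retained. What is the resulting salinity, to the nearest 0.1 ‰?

35.1 ‰

After mixing: salt = 12,900×87.7 + 25,400×1.4 = 1,166,890; volume = 38,300 m³
After evaporation: salt unchanged = 1,166,890; volume = 38,300 − 5,100 = 33,200 m³
S = 1,166,890 / 33,200 = 35.1473 ‰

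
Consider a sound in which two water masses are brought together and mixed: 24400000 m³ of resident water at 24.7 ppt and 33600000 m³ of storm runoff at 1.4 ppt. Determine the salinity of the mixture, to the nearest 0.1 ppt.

Salt balance:
salt = 24,400,000×24.7 + 33,600,000×1.4 = 602,680,000 + 47,040,000 = 649,720,000
volume = 24,400,000 + 33,600,000 = 58,000,000 m³
S = 649,720,000 / 58,000,000 = 11.202 ppt

11.2 ppt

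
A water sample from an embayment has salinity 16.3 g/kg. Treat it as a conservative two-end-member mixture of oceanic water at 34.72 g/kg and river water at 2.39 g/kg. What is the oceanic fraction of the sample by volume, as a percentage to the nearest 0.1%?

43.0%

Let g be the oceanic fraction. Salt balance per unit volume:
g×34.72 + (1−g)×2.39 = 16.3
g = (16.3 − 2.39) / (34.72 − 2.39) = 13.91/32.33 = 0.4303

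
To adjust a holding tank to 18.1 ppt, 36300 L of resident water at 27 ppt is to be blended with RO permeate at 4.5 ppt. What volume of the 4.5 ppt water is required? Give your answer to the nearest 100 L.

23800 L

Salt balance: 36,300×27 + V×4.5 = (36,300+V)×18.1
980,100 + 4.5V = 657,030 + 18.1V
323,070 = 13.6V
V = 23,755.15 L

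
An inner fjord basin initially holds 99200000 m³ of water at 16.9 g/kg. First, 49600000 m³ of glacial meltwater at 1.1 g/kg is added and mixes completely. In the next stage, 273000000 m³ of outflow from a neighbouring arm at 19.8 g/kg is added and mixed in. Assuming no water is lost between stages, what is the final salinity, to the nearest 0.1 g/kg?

By conservation of dissolved salt,
Initial salt = 99,200,000×16.9 = 1,676,480,000
After stage 1: salt = 1,676,480,000 + 49,600,000×1.1 = 1,731,040,000; volume = 148,800,000 m³; S = 11.633 g/kg
After stage 2: salt = 1,731,040,000 + 273,000,000×19.8 = 7,136,440,000; volume = 421,800,000 m³
S = 7,136,440,000 / 421,800,000 = 16.919 g/kg

16.9 g/kg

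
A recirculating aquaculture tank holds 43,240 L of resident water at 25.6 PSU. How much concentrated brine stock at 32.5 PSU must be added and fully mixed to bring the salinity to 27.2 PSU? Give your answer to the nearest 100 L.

13100 L

Salt balance: 43,240×25.6 + V×32.5 = (43,240+V)×27.2
1,106,944 + 32.5V = 1,176,128 + 27.2V
69,184 = 5.3V
V = 13,053.58 L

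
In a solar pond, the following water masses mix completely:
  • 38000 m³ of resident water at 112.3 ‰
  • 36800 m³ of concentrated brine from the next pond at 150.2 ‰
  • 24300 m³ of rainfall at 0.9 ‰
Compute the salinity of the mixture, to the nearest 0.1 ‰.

Total salt / total volume:
salt = 38,000×112.3 + 36,800×150.2 + 24,300×0.9 = 4,267,400 + 5,527,360 + 21,870 = 9,816,630
volume = 38,000 + 36,800 + 24,300 = 99,100 m³
S = 9,816,630 / 99,100 = 99.058 ‰

99.1 ‰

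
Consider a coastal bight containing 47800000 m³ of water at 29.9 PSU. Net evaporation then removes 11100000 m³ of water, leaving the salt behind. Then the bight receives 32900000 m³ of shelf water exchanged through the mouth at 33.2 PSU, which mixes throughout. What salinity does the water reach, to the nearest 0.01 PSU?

36.23 PSU

After evaporation: salt = 47,800,000×29.9 = 1,429,220,000; volume = 47,800,000 − 11,100,000 = 36,700,000 m³
After mixing: salt = 1,429,220,000 + 32,900,000×33.2 = 2,521,500,000; volume = 36,700,000 + 32,900,000 = 69,600,000 m³
S = 2,521,500,000 / 69,600,000 = 36.2284 PSU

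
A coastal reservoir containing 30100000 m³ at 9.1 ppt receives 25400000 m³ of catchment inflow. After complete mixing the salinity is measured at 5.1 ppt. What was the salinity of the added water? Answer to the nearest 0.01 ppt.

Salt balance: 30,100,000×9.1 + 25,400,000×S = 55,500,000×5.1
273,910,000 + 25,400,000·S = 283,050,000
S = (283,050,000 − 273,910,000) / 25,400,000 = 0.3598 ppt

0.36 ppt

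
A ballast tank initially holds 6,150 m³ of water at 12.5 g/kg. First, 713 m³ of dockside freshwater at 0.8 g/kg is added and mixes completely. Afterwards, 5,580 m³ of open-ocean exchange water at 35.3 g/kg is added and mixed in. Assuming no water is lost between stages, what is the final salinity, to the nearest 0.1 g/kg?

By conservation of dissolved salt,
Initial salt = 6,150×12.5 = 76,875
After stage 1: salt = 76,875 + 713×0.8 = 77,445.4; volume = 6,863 m³; S = 11.284 g/kg
After stage 2: salt = 77,445.4 + 5,580×35.3 = 274,419.4; volume = 12,443 m³
S = 274,419.4 / 12,443 = 22.0541 g/kg

22.1 g/kg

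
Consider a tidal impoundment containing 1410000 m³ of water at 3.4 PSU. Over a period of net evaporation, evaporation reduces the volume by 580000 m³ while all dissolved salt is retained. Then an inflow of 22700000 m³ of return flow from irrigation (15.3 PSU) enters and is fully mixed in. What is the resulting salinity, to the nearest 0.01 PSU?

14.96 PSU

After evaporation: salt = 1,410,000×3.4 = 4,794,000; volume = 1,410,000 − 580,000 = 830,000 m³
After mixing: salt = 4,794,000 + 22,700,000×15.3 = 352,104,000; volume = 830,000 + 22,700,000 = 23,530,000 m³
S = 352,104,000 / 23,530,000 = 14.964 PSU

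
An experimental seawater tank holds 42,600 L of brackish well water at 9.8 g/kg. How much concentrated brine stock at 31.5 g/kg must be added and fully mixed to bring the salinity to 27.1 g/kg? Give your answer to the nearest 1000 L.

167000 L

Salt balance: 42,600×9.8 + V×31.5 = (42,600+V)×27.1
417,480 + 31.5V = 1,154,460 + 27.1V
736,980 = 4.4V
V = 167,495.45 L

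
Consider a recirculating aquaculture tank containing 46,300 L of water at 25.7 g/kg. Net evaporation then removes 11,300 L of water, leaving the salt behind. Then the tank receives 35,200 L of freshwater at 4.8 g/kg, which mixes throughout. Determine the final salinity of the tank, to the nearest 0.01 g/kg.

After evaporation: salt = 46,300×25.7 = 1,189,910; volume = 46,300 − 11,300 = 35,000 L
After mixing: salt = 1,189,910 + 35,200×4.8 = 1,358,870; volume = 35,000 + 35,200 = 70,200 L
S = 1,358,870 / 70,200 = 19.3571 g/kg

19.36 g/kg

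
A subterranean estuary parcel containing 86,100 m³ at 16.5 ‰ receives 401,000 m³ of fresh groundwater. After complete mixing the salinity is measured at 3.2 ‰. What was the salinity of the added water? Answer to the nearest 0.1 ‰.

Salt balance: 86,100×16.5 + 401,000×S = 487,100×3.2
1,420,650 + 401,000·S = 1,558,720
S = (1,558,720 − 1,420,650) / 401,000 = 0.3443 ‰

0.3 ‰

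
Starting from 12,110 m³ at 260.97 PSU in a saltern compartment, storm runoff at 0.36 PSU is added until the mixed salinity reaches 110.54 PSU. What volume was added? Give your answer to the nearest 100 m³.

16500 m³

Salt balance: 12,110×260.97 + V×0.36 = (12,110+V)×110.54
3,160,346.7 + 0.36V = 1,338,639.4 + 110.54V
1,821,707.3 = 110.18V
V = 16,533.92 m³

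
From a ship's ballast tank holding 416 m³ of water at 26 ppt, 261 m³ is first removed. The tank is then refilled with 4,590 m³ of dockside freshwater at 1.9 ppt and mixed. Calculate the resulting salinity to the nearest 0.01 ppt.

Remaining after removal: 155 m³ at 26 ppt (salt = 4,030)
After addition: salt = 4,030 + 4,590×1.9 = 12,751; volume = 4,745 m³
S = 12,751 / 4,745 = 2.6872 ppt

2.69 ppt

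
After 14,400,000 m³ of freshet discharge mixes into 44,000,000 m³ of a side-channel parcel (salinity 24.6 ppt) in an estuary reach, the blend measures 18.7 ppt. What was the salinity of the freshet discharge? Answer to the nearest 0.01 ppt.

Salt balance: 44,000,000×24.6 + 14,400,000×S = 58,400,000×18.7
1,082,400,000 + 14,400,000·S = 1,092,080,000
S = (1,092,080,000 − 1,082,400,000) / 14,400,000 = 0.6722 ppt

0.67 ppt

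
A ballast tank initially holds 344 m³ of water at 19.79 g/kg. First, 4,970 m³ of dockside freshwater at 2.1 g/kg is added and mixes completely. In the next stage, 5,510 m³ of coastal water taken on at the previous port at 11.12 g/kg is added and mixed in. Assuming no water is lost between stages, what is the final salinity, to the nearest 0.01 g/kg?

7.25 g/kg

Mass of salt is conserved:
Initial salt = 344×19.79 = 6,807.76
After stage 1: salt = 6,807.76 + 4,970×2.1 = 17,244.76; volume = 5,314 m³; S = 3.245 g/kg
After stage 2: salt = 17,244.76 + 5,510×11.12 = 78,515.96; volume = 10,824 m³
S = 78,515.96 / 10,824 = 7.2539 g/kg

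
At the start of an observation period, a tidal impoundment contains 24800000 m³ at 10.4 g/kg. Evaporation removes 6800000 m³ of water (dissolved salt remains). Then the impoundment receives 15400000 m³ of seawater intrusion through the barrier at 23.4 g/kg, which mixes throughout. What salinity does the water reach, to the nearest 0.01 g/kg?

18.51 g/kg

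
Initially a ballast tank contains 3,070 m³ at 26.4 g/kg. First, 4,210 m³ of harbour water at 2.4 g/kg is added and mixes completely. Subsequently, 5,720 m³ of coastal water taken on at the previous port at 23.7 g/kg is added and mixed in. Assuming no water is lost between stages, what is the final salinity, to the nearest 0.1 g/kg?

17.4 g/kg

Total salt / total volume:
Initial salt = 3,070×26.4 = 81,048
After stage 1: salt = 81,048 + 4,210×2.4 = 91,152; volume = 7,280 m³; S = 12.521 g/kg
After stage 2: salt = 91,152 + 5,720×23.7 = 226,716; volume = 13,000 m³
S = 226,716 / 13,000 = 17.4397 g/kg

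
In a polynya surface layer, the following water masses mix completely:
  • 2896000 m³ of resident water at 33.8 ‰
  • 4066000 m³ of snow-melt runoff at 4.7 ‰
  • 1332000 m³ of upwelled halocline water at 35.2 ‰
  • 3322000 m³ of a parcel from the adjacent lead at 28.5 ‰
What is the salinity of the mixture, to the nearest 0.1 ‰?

22.3 ‰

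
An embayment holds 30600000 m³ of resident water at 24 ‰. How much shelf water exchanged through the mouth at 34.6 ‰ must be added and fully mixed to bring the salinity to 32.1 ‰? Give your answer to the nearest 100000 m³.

99100000 m³

Salt balance: 30,600,000×24 + V×34.6 = (30,600,000+V)×32.1
734,400,000 + 34.6V = 982,260,000 + 32.1V
247,860,000 = 2.5V
V = 99,144,000 m³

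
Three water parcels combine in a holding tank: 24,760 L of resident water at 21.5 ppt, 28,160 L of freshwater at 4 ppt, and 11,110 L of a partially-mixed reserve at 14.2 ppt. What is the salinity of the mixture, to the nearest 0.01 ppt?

Total salt / total volume:
salt = 24,760×21.5 + 28,160×4 + 11,110×14.2 = 532,340 + 112,640 + 157,762 = 802,742
volume = 24,760 + 28,160 + 11,110 = 64,030 L
S = 802,742 / 64,030 = 12.537 ppt

12.54 ppt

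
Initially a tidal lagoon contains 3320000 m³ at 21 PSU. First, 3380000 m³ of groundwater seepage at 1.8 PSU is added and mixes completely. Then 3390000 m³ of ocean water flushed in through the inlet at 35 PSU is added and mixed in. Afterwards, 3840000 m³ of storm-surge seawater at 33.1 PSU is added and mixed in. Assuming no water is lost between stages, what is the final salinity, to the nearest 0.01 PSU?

By conservation of dissolved salt,
Initial salt = 3,320,000×21 = 69,720,000
After stage 1: salt = 69,720,000 + 3,380,000×1.8 = 75,804,000; volume = 6,700,000 m³; S = 11.314 PSU
After stage 2: salt = 75,804,000 + 3,390,000×35 = 194,454,000; volume = 10,090,000 m³; S = 19.272 PSU
After stage 3: salt = 194,454,000 + 3,840,000×33.1 = 321,558,000; volume = 13,930,000 m³
S = 321,558,000 / 13,930,000 = 23.0838 PSU

23.08 PSU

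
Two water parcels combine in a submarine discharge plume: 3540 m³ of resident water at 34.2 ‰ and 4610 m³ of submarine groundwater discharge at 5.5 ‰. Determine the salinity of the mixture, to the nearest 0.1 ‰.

Salt balance:
salt = 3,540×34.2 + 4,610×5.5 = 121,068 + 25,355 = 146,423
volume = 3,540 + 4,610 = 8,150 m³
S = 146,423 / 8,150 = 17.966 ‰

18.0 ‰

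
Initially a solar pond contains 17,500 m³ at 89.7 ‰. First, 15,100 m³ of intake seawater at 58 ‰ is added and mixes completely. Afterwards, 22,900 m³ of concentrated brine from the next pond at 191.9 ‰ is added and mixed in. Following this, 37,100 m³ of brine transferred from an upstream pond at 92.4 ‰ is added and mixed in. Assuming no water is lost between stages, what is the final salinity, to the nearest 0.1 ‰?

110.9 ‰

Salt balance:
Initial salt = 17,500×89.7 = 1,569,750
After stage 1: salt = 1,569,750 + 15,100×58 = 2,445,550; volume = 32,600 m³; S = 75.017 ‰
After stage 2: salt = 2,445,550 + 22,900×191.9 = 6,840,060; volume = 55,500 m³; S = 123.244 ‰
After stage 3: salt = 6,840,060 + 37,100×92.4 = 10,268,100; volume = 92,600 m³
S = 10,268,100 / 92,600 = 110.8866 ‰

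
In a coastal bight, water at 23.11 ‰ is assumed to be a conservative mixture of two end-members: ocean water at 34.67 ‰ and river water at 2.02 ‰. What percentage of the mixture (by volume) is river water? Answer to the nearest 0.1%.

35.4%

Let f be the freshwater fraction. Salt balance per unit volume:
f×2.02 + (1−f)×34.67 = 23.11
f = (34.67 − 23.11) / (34.67 − 2.02) = 11.56/32.65 = 0.3541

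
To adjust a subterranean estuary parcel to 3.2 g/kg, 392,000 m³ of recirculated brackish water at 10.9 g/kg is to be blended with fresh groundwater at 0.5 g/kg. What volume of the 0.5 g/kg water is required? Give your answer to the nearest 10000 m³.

1120000 m³

Salt balance: 392,000×10.9 + V×0.5 = (392,000+V)×3.2
4,272,800 + 0.5V = 1,254,400 + 3.2V
3,018,400 = 2.7V
V = 1,117,925.93 m³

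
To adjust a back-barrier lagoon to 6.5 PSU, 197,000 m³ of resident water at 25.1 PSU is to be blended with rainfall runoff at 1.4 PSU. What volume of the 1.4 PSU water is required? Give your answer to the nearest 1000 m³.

718000 m³

Salt balance: 197,000×25.1 + V×1.4 = (197,000+V)×6.5
4,944,700 + 1.4V = 1,280,500 + 6.5V
3,664,200 = 5.1V
V = 718,470.59 m³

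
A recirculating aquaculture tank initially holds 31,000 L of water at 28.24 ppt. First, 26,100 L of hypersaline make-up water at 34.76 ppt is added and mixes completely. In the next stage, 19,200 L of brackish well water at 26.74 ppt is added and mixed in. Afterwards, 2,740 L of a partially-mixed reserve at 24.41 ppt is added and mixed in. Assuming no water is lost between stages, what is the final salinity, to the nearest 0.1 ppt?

Conserving salt mass:
Initial salt = 31,000×28.24 = 875,440
After stage 1: salt = 875,440 + 26,100×34.76 = 1,782,676; volume = 57,100 L; S = 31.22 ppt
After stage 2: salt = 1,782,676 + 19,200×26.74 = 2,296,084; volume = 76,300 L; S = 30.093 ppt
After stage 3: salt = 2,296,084 + 2,740×24.41 = 2,362,967.4; volume = 79,040 L
S = 2,362,967.4 / 79,040 = 29.8958 ppt

29.9 ppt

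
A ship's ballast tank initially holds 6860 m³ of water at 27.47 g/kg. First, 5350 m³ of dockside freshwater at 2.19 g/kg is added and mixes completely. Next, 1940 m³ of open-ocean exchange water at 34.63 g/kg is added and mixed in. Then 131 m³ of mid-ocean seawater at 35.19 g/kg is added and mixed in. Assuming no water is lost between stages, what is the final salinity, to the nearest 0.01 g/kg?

19.04 g/kg

Salt balance:
Initial salt = 6,860×27.47 = 188,444.2
After stage 1: salt = 188,444.2 + 5,350×2.19 = 200,160.7; volume = 12,210 m³; S = 16.393 g/kg
After stage 2: salt = 200,160.7 + 1,940×34.63 = 267,342.9; volume = 14,150 m³; S = 18.893 g/kg
After stage 3: salt = 267,342.9 + 131×35.19 = 271,952.79; volume = 14,281 m³
S = 271,952.79 / 14,281 = 19.043 g/kg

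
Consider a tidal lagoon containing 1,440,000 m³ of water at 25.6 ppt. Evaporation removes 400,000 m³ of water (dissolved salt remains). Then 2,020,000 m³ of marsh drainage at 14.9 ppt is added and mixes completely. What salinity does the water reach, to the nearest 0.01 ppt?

21.88 ppt

After evaporation: salt = 1,440,000×25.6 = 36,864,000; volume = 1,440,000 − 400,000 = 1,040,000 m³
After mixing: salt = 36,864,000 + 2,020,000×14.9 = 66,962,000; volume = 1,040,000 + 2,020,000 = 3,060,000 m³
S = 66,962,000 / 3,060,000 = 21.883 ppt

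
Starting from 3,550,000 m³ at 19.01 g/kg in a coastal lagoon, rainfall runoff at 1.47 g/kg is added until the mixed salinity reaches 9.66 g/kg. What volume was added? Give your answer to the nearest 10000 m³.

4050000 m³

Salt balance: 3,550,000×19.01 + V×1.47 = (3,550,000+V)×9.66
67,485,500 + 1.47V = 34,293,000 + 9.66V
33,192,500 = 8.19V
V = 4,052,808.3 m³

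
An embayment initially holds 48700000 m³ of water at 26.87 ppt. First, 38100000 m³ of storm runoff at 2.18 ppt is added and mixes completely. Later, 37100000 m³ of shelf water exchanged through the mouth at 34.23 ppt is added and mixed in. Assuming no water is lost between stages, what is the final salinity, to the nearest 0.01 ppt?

21.48 ppt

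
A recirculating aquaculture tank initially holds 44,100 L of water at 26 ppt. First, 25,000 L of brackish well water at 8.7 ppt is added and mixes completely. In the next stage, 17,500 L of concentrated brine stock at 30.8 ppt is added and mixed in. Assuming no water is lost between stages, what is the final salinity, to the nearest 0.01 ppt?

21.98 ppt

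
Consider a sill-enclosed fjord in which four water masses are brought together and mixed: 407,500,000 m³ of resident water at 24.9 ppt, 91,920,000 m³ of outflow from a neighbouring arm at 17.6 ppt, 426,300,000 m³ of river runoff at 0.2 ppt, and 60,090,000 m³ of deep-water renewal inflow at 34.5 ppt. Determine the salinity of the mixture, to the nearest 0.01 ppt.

Weighted by volume,
salt = 407,500,000×24.9 + 91,920,000×17.6 + 426,300,000×0.2 + 60,090,000×34.5 = 10,146,750,000 + 1,617,792,000 + 85,260,000 + 2,073,105,000 = 13,922,907,000
volume = 407,500,000 + 91,920,000 + 426,300,000 + 60,090,000 = 985,810,000 m³
S = 13,922,907,000 / 985,810,000 = 14.1233 ppt

14.12 ppt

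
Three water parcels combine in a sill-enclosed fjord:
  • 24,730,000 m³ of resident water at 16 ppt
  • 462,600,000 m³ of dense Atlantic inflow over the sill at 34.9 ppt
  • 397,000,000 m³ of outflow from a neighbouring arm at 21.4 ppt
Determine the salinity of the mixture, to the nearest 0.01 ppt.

28.31 ppt

Total salt / total volume:
salt = 24,730,000×16 + 462,600,000×34.9 + 397,000,000×21.4 = 395,680,000 + 16,144,740,000 + 8,495,800,000 = 25,036,220,000
volume = 24,730,000 + 462,600,000 + 397,000,000 = 884,330,000 m³
S = 25,036,220,000 / 884,330,000 = 28.3109 ppt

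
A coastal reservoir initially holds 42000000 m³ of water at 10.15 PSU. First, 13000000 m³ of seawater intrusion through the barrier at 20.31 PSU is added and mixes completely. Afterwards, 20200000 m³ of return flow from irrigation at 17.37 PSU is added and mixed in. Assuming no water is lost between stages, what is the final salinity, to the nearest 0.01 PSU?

13.85 PSU

Weighted by volume,
Initial salt = 42,000,000×10.15 = 426,300,000
After stage 1: salt = 426,300,000 + 13,000,000×20.31 = 690,330,000; volume = 55,000,000 m³; S = 12.551 PSU
After stage 2: salt = 690,330,000 + 20,200,000×17.37 = 1,041,204,000; volume = 75,200,000 m³
S = 1,041,204,000 / 75,200,000 = 13.8458 PSU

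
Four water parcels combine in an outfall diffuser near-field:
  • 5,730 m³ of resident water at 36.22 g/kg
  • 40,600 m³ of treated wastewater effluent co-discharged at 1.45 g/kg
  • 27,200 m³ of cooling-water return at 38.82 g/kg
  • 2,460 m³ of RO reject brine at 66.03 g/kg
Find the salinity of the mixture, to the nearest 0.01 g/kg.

By conservation of dissolved salt,
salt = 5,730×36.22 + 40,600×1.45 + 27,200×38.82 + 2,460×66.03 = 207,540.6 + 58,870 + 1,055,904 + 162,433.8 = 1,484,748.4
volume = 5,730 + 40,600 + 27,200 + 2,460 = 75,990 m³
S = 1,484,748.4 / 75,990 = 19.5387 g/kg

19.54 g/kg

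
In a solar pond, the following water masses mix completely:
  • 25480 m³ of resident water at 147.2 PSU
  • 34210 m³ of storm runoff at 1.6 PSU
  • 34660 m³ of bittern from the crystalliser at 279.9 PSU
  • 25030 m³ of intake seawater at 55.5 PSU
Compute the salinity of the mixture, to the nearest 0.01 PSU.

124.78 PSU

Mass of salt is conserved:
salt = 25,480×147.2 + 34,210×1.6 + 34,660×279.9 + 25,030×55.5 = 3,750,656 + 54,736 + 9,701,334 + 1,389,165 = 14,895,891
volume = 25,480 + 34,210 + 34,660 + 25,030 = 119,380 m³
S = 14,895,891 / 119,380 = 124.7771 PSU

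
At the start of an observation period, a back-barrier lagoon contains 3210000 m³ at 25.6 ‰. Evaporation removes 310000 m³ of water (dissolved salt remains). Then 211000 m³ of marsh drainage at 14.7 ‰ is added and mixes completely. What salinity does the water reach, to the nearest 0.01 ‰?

27.41 ‰

After evaporation: salt = 3,210,000×25.6 = 82,176,000; volume = 3,210,000 − 310,000 = 2,900,000 m³
After mixing: salt = 82,176,000 + 211,000×14.7 = 85,277,700; volume = 2,900,000 + 211,000 = 3,111,000 m³
S = 85,277,700 / 3,111,000 = 27.4117 ‰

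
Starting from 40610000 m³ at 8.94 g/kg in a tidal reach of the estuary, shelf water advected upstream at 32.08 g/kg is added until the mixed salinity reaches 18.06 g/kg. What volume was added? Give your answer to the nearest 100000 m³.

26400000 m³

Salt balance: 40,610,000×8.94 + V×32.08 = (40,610,000+V)×18.06
363,053,400 + 32.08V = 733,416,600 + 18.06V
370,363,200 = 14.02V
V = 26,416,776.03 m³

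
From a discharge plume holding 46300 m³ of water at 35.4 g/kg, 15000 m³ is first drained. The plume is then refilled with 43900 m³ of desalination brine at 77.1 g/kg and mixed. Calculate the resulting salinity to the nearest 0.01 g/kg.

59.74 g/kg

Remaining after removal: 31,300 m³ at 35.4 g/kg (salt = 1,108,020)
After addition: salt = 1,108,020 + 43,900×77.1 = 4,492,710; volume = 75,200 m³
S = 4,492,710 / 75,200 = 59.7435 g/kg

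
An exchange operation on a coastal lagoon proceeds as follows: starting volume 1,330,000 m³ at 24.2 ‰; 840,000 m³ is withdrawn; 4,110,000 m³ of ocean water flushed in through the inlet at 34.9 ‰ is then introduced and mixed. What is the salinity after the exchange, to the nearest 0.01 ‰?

33.76 ‰

Remaining after removal: 490,000 m³ at 24.2 ‰ (salt = 11,858,000)
After addition: salt = 11,858,000 + 4,110,000×34.9 = 155,297,000; volume = 4,600,000 m³
S = 155,297,000 / 4,600,000 = 33.7602 ‰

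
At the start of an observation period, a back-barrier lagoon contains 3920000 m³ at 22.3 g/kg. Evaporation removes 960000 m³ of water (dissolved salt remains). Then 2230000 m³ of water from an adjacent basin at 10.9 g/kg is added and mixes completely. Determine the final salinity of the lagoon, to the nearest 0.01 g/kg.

21.53 g/kg

After evaporation: salt = 3,920,000×22.3 = 87,416,000; volume = 3,920,000 − 960,000 = 2,960,000 m³
After mixing: salt = 87,416,000 + 2,230,000×10.9 = 111,723,000; volume = 2,960,000 + 2,230,000 = 5,190,000 m³
S = 111,723,000 / 5,190,000 = 21.5266 g/kg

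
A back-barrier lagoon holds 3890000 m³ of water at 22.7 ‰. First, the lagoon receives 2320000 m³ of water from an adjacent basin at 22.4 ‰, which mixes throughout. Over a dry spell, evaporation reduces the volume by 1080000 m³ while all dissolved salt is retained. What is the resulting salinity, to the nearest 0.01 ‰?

27.34 ‰

After mixing: salt = 3,890,000×22.7 + 2,320,000×22.4 = 140,271,000; volume = 6,210,000 m³
After evaporation: salt unchanged = 140,271,000; volume = 6,210,000 − 1,080,000 = 5,130,000 m³
S = 140,271,000 / 5,130,000 = 27.3433 ‰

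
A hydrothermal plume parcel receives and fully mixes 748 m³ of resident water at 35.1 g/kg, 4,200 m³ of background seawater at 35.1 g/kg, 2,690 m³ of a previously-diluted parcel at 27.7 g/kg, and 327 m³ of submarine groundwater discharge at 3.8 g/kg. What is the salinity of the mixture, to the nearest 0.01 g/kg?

Weighted by volume,
salt = 748×35.1 + 4,200×35.1 + 2,690×27.7 + 327×3.8 = 26,254.8 + 147,420 + 74,513 + 1,242.6 = 249,430.4
volume = 748 + 4,200 + 2,690 + 327 = 7,965 m³
S = 249,430.4 / 7,965 = 31.3158 g/kg

31.32 g/kg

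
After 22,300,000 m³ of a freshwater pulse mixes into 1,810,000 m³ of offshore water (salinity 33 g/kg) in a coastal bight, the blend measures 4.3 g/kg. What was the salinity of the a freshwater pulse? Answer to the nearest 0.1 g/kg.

2.0 g/kg

Salt balance: 1,810,000×33 + 22,300,000×S = 24,110,000×4.3
59,730,000 + 22,300,000·S = 103,673,000
S = (103,673,000 − 59,730,000) / 22,300,000 = 1.9705 g/kg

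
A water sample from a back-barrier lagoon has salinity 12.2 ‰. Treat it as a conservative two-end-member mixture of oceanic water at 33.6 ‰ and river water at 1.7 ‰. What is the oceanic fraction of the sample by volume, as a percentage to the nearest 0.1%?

Let g be the oceanic fraction. Salt balance per unit volume:
g×33.6 + (1−g)×1.7 = 12.2
g = (12.2 − 1.7) / (33.6 − 1.7) = 10.5/31.9 = 0.3292

32.9%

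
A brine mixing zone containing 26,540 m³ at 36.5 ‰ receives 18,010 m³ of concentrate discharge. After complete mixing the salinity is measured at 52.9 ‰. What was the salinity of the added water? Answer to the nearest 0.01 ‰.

77.07 ‰

Salt balance: 26,540×36.5 + 18,010×S = 44,550×52.9
968,710 + 18,010·S = 2,356,695
S = (2,356,695 − 968,710) / 18,010 = 77.0675 ‰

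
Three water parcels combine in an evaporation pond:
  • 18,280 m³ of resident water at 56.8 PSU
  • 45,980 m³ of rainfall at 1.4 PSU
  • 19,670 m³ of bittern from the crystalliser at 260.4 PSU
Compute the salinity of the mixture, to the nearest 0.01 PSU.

Conserving salt mass:
salt = 18,280×56.8 + 45,980×1.4 + 19,670×260.4 = 1,038,304 + 64,372 + 5,122,068 = 6,224,744
volume = 18,280 + 45,980 + 19,670 = 83,930 m³
S = 6,224,744 / 83,930 = 74.1659 PSU

74.17 PSU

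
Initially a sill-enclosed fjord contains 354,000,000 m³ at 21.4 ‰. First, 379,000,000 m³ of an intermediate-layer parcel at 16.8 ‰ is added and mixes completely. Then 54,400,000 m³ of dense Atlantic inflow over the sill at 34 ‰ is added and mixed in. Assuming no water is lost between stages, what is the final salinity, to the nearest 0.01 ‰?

20.06 ‰

Mass of salt is conserved:
Initial salt = 354,000,000×21.4 = 7,575,600,000
After stage 1: salt = 7,575,600,000 + 379,000,000×16.8 = 13,942,800,000; volume = 733,000,000 m³; S = 19.022 ‰
After stage 2: salt = 13,942,800,000 + 54,400,000×34 = 15,792,400,000; volume = 787,400,000 m³
S = 15,792,400,000 / 787,400,000 = 20.0564 ‰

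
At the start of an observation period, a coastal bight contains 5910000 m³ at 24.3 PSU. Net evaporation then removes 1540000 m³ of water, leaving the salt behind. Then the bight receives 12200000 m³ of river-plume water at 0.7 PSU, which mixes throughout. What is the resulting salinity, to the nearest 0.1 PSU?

9.2 PSU

After evaporation: salt = 5,910,000×24.3 = 143,613,000; volume = 5,910,000 − 1,540,000 = 4,370,000 m³
After mixing: salt = 143,613,000 + 12,200,000×0.7 = 152,153,000; volume = 4,370,000 + 12,200,000 = 16,570,000 m³
S = 152,153,000 / 16,570,000 = 9.1824 PSU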